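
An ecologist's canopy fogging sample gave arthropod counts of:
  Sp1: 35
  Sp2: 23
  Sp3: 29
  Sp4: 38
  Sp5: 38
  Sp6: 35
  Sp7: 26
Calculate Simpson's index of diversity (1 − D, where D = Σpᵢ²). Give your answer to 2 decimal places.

0.85

Total N = 35+23+29+38+38+35+26 = 224, so the proportions are 0.1562, 0.1027, 0.1295, 0.1696, 0.1696, 0.1562, 0.1161 (working shown to 4 dp, full precision carried).
D = 0.1562² + 0.1027² + 0.1295² + 0.1696² + 0.1696² + 0.1562² + 0.1161² = 0.0244 + 0.0105 + 0.0168 + 0.0288 + 0.0288 + 0.0244 + 0.0135 = 0.1472.
So 1 − D = 0.8528, i.e. 0.85 to 2 decimal places.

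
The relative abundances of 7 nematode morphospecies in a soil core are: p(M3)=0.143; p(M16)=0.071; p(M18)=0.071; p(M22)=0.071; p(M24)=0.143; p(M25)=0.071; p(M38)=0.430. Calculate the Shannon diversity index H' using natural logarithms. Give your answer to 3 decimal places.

1.670

Each pᵢ ln pᵢ term (working shown to 5 dp, full precision carried): 0.143×(-1.94491)=-0.27812, 0.071×(-2.64508)=-0.18780, 0.071×(-2.64508)=-0.18780, 0.071×(-2.64508)=-0.18780, 0.143×(-1.94491)=-0.27812, 0.071×(-2.64508)=-0.18780, 0.43×(-0.84397)=-0.36291.
Sum = -1.67035, so H' = 1.670.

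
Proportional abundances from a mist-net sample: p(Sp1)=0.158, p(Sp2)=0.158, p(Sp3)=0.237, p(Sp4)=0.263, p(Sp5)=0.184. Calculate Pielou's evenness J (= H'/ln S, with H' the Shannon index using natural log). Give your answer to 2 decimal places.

0.99

H' = −Σ pᵢ ln pᵢ = −((-0.2915) + (-0.2915) + (-0.3412) + (-0.3513) + (-0.3115)) = 1.5870 (working shown to 4 dp, full precision carried).
With S = 5 species, ln S = 1.6094, so J = 1.5870/1.6094 = 0.9861, i.e. 0.99 to 2 decimal places.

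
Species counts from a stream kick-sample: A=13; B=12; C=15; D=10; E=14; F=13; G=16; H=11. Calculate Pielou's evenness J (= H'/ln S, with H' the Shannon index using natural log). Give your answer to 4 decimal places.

0.9950

Total N = 13+12+15+10+14+13+16+11 = 104, so the proportions are 0.125, 0.115385, 0.144231, 0.096154, 0.134615, 0.125, 0.153846, 0.105769 (working shown to 6 dp, full precision carried).
H' = −Σ pᵢ ln pᵢ = −((-0.259930) + (-0.249171) + (-0.279280) + (-0.225174) + (-0.269949) + (-0.259930) + (-0.287970) + (-0.237610)) = 2.069014.
With S = 8 species, ln S = 2.079442, so J = 2.069014/2.079442 = 0.994985, i.e. 0.9950 to 4 decimal places.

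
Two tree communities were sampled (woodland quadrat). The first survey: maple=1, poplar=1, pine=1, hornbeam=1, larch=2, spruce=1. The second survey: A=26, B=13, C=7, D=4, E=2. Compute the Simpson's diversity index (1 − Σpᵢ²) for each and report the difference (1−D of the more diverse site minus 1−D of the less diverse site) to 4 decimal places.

0.1543

The first survey: N=7, proportions 0.1428571, 0.1428571, 0.1428571, 0.1428571, 0.2857143, 0.1428571, giving 1−D = 0.8163265 (working shown to 7 dp, full precision carried).
The second survey: N=52, proportions 0.5, 0.25, 0.1346154, 0.0769231, 0.0384615, giving 1−D = 0.6619822.
Difference = |0.8163265 − 0.6619822| = 0.1543443, i.e. 0.1543 to 4 decimal places.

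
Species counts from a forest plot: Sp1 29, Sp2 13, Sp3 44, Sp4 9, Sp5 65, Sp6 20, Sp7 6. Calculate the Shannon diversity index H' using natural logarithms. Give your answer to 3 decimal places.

Total N = 29+13+44+9+65+20+6 = 186, so the proportions are 0.15591, 0.06989, 0.23656, 0.04839, 0.34946, 0.10753, 0.03226 (working shown to 5 dp, full precision carried).
Each pᵢ ln pᵢ term: 0.15591×(-1.85845)=-0.28976, 0.06989×(-2.66080)=-0.18597, 0.23656×(-1.44156)=-0.34101, 0.04839×(-3.02852)=-0.14654, 0.34946×(-1.05136)=-0.36741, 0.10753×(-2.23001)=-0.23979, 0.03226×(-3.43399)=-0.11077.
Sum = -1.68125, so H' = 1.681.

1.681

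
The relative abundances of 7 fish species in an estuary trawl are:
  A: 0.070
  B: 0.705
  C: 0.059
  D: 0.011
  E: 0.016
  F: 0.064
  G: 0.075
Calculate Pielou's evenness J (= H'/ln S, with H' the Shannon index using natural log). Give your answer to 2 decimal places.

0.56

H' = −Σ pᵢ ln pᵢ = −((-0.1861) + (-0.2464) + (-0.1670) + (-0.0496) + (-0.0662) + (-0.1759) + (-0.1943)) = 1.0855 (working shown to 4 dp, full precision carried).
With S = 7 species, ln S = 1.9459, so J = 1.0855/1.9459 = 0.5579, i.e. 0.56 to 2 decimal places.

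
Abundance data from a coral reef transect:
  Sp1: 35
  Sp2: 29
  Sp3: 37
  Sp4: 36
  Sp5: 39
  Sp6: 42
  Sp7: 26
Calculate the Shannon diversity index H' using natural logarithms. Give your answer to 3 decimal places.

1.935

Total N = 35+29+37+36+39+42+26 = 244, so the proportions are 0.14344, 0.11885, 0.15164, 0.14754, 0.15984, 0.17213, 0.10656 (working shown to 5 dp, full precision carried).
Each pᵢ ln pᵢ term: 0.14344×(-1.94182)=-0.27854, 0.11885×(-2.12987)=-0.25314, 0.15164×(-1.88625)=-0.28603, 0.14754×(-1.91365)=-0.28234, 0.15984×(-1.83361)=-0.29308, 0.17213×(-1.75950)=-0.30286, 0.10656×(-2.23907)=-0.23859.
Sum = -1.93458, so H' = 1.935.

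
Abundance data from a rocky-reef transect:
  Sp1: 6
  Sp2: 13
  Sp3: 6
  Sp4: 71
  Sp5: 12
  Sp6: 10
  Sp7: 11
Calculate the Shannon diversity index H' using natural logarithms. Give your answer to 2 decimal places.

Total N = 6+13+6+71+12+10+11 = 129, so the proportions are 0.0465, 0.1008, 0.0465, 0.5504, 0.093, 0.0775, 0.0853 (working shown to 4 dp, full precision carried).
Each pᵢ ln pᵢ term: 0.0465×(-3.0681)=-0.1427, 0.1008×(-2.2949)=-0.2313, 0.0465×(-3.0681)=-0.1427, 0.5504×(-0.5971)=-0.3287, 0.093×(-2.3749)=-0.2209, 0.0775×(-2.5572)=-0.1982, 0.0853×(-2.4619)=-0.2099.
Sum = -1.4744, so H' = 1.47.

1.47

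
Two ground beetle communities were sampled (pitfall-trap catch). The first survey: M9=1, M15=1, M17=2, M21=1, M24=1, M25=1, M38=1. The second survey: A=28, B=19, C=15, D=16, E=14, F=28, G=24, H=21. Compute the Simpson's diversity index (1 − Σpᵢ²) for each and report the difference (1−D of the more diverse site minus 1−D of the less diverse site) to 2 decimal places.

The first survey: N=8, proportions 0.125, 0.125, 0.25, 0.125, 0.125, 0.125, 0.125, giving 1−D = 0.84375 (working shown to 5 dp, full precision carried).
The second survey: N=165, proportions 0.1697, 0.11515, 0.09091, 0.09697, 0.08485, 0.1697, 0.14545, 0.12727, giving 1−D = 0.86692.
Difference = |0.84375 − 0.86692| = 0.02317, i.e. 0.02 to 2 decimal places.

0.02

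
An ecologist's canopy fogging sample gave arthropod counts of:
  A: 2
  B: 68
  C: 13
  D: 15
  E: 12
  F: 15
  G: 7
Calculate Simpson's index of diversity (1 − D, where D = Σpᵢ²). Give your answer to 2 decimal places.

Total N = 2+68+13+15+12+15+7 = 132, so the proportions are 0.0152, 0.5152, 0.0985, 0.1136, 0.0909, 0.1136, 0.053 (working shown to 4 dp, full precision carried).
D = 0.0152² + 0.5152² + 0.0985² + 0.1136² + 0.0909² + 0.1136² + 0.053² = 0.0002 + 0.2654 + 0.0097 + 0.0129 + 0.0083 + 0.0129 + 0.0028 = 0.3122.
So 1 − D = 0.6878, i.e. 0.69 to 2 decimal places.

0.69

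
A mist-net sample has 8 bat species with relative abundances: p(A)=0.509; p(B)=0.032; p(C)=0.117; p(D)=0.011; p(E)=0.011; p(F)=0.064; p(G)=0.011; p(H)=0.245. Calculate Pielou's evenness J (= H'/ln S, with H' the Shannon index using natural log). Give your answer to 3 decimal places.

H' = −Σ pᵢ ln pᵢ = −((-0.34373) + (-0.11014) + (-0.25103) + (-0.04961) + (-0.04961) + (-0.17593) + (-0.04961) + (-0.34459)) = 1.37425 (working shown to 5 dp, full precision carried).
With S = 8 species, ln S = 2.07944, so J = 1.37425/2.07944 = 0.66088, i.e. 0.661 to 3 decimal places.

0.661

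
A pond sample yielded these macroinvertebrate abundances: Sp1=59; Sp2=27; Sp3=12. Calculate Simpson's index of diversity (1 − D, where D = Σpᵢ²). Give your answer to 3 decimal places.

Total N = 59+27+12 = 98, so the proportions are 0.60204, 0.27551, 0.12245 (working shown to 5 dp, full precision carried).
D = 0.60204² + 0.27551² + 0.12245² = 0.36245 + 0.07591 + 0.01499 = 0.45335.
So 1 − D = 0.54665, i.e. 0.547 to 3 decimal places.

0.547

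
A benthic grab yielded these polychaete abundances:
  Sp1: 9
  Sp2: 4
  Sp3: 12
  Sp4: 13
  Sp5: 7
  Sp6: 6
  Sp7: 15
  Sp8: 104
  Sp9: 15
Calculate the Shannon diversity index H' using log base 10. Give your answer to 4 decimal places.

0.6776

Total N = 9+4+12+13+7+6+15+104+15 = 185, so the proportions are 0.048649, 0.021622, 0.064865, 0.07027, 0.037838, 0.032432, 0.081081, 0.562162, 0.081081 (working shown to 6 dp, full precision carried).
Each pᵢ log₁₀ pᵢ term: 0.048649×(-1.312929)=-0.063872, 0.021622×(-1.665112)=-0.036002, 0.064865×(-1.187990)=-0.077059, 0.07027×(-1.153228)=-0.081038, 0.037838×(-1.422074)=-0.053808, 0.032432×(-1.489020)=-0.048293, 0.081081×(-1.091080)=-0.088466, 0.562162×(-0.250138)=-0.140618, 0.081081×(-1.091080)=-0.088466.
Sum = -0.677622, so H' = 0.6776.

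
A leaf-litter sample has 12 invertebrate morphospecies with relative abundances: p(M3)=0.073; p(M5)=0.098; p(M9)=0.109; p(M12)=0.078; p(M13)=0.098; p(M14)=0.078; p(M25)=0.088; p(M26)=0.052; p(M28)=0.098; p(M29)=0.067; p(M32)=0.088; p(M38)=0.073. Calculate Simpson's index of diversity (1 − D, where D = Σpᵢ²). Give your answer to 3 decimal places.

D = 0.073² + 0.098² + 0.109² + 0.078² + 0.098² + 0.078² + 0.088² + 0.052² + 0.098² + 0.067² + 0.088² + 0.073² = 0.00533 + 0.00960 + 0.01188 + 0.00608 + 0.00960 + 0.00608 + 0.00774 + 0.00270 + 0.00960 + 0.00449 + 0.00774 + 0.00533 = 0.08620 (working shown to 5 dp, full precision carried).
So 1 − D = 0.91380, i.e. 0.914 to 3 decimal places.

0.914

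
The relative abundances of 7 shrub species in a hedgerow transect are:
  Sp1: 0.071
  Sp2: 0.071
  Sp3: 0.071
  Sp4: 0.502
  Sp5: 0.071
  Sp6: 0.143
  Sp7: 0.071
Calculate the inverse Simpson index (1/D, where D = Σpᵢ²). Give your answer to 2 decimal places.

3.36

D = 0.071² + 0.071² + 0.071² + 0.502² + 0.071² + 0.143² + 0.071² = 0.005041 + 0.005041 + 0.005041 + 0.252004 + 0.005041 + 0.020449 + 0.005041 = 0.297658 (working shown to 6 dp, full precision carried).
So 1/D = 3.3596, i.e. 3.36 to 2 decimal places.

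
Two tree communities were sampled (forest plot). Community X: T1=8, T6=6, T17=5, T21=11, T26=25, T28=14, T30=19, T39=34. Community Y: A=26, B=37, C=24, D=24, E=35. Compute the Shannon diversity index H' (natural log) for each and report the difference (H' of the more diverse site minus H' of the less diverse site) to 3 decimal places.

0.302

Community X: N=122, proportions 0.065574, 0.04918, 0.040984, 0.090164, 0.204918, 0.114754, 0.155738, 0.278689, giving H' = 1.893616 (working shown to 6 dp, full precision carried).
Community Y: N=146, proportions 0.178082, 0.253425, 0.164384, 0.164384, 0.239726, giving H' = 1.591153.
Difference = |1.893616 − 1.591153| = 0.302463, i.e. 0.302 to 3 decimal places.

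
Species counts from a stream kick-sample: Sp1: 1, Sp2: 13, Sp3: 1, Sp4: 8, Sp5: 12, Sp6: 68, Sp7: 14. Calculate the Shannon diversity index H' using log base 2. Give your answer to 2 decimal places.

Total N = 1+13+1+8+12+68+14 = 117, so the proportions are 0.0085, 0.1111, 0.0085, 0.0684, 0.1026, 0.5812, 0.1197 (working shown to 4 dp, full precision carried).
Each pᵢ log₂ pᵢ term: 0.0085×(-6.8704)=-0.0587, 0.1111×(-3.1699)=-0.3522, 0.0085×(-6.8704)=-0.0587, 0.0684×(-3.8704)=-0.2646, 0.1026×(-3.2854)=-0.3370, 0.5812×(-0.7829)=-0.4550, 0.1197×(-3.0630)=-0.3665.
Sum = -1.8928, so H' = 1.89.

1.89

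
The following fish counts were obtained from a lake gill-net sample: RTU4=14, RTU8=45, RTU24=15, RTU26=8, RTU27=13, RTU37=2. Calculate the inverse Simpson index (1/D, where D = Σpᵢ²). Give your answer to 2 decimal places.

3.51

Total N = 14+45+15+8+13+2 = 97, so the proportions are 0.14433, 0.463918, 0.154639, 0.082474, 0.134021, 0.020619 (working shown to 6 dp, full precision carried).
D = 0.14433² + 0.463918² + 0.154639² + 0.082474² + 0.134021² + 0.020619² = 0.020831 + 0.215219 + 0.023913 + 0.006802 + 0.017962 + 0.000425 = 0.285153.
So 1/D = 3.5069, i.e. 3.51 to 2 decimal places.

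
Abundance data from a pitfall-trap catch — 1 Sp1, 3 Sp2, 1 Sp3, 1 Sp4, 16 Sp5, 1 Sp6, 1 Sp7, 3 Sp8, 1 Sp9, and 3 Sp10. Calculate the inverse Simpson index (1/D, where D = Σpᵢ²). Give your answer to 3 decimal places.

3.325

Total N = 1+3+1+1+16+1+1+3+1+3 = 31, so the proportions are 0.0322581, 0.0967742, 0.0322581, 0.0322581, 0.516129, 0.0322581, 0.0322581, 0.0967742, 0.0322581, 0.0967742 (working shown to 7 dp, full precision carried).
D = 0.0322581² + 0.0967742² + 0.0322581² + 0.0322581² + 0.516129² + 0.0322581² + 0.0322581² + 0.0967742² + 0.0322581² + 0.0967742² = 0.0010406 + 0.0093652 + 0.0010406 + 0.0010406 + 0.2663892 + 0.0010406 + 0.0010406 + 0.0093652 + 0.0010406 + 0.0093652 = 0.3007284.
So 1/D = 3.32526, i.e. 3.325 to 3 decimal places.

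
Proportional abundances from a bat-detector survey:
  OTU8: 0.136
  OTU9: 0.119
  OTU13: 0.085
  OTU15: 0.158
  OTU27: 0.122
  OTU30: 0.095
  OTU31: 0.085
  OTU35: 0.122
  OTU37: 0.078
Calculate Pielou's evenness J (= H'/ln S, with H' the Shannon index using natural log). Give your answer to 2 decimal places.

0.99

H' = −Σ pᵢ ln pᵢ = −((-0.2713) + (-0.2533) + (-0.2095) + (-0.2915) + (-0.2567) + (-0.2236) + (-0.2095) + (-0.2567) + (-0.1990)) = 2.1712 (working shown to 4 dp, full precision carried).
With S = 9 species, ln S = 2.1972, so J = 2.1712/2.1972 = 0.9881, i.e. 0.99 to 2 decimal places.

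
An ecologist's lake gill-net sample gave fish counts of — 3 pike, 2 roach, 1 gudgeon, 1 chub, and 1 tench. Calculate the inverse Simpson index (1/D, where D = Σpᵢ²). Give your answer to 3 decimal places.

4.000

Total N = 3+2+1+1+1 = 8, so the proportions are 0.375, 0.25, 0.125, 0.125, 0.125 (working shown to 7 dp, full precision carried).
D = 0.375² + 0.25² + 0.125² + 0.125² + 0.125² = 0.1406250 + 0.0625000 + 0.0156250 + 0.0156250 + 0.0156250 = 0.2500000.
So 1/D = 4.00000, i.e. 4.000 to 3 decimal places.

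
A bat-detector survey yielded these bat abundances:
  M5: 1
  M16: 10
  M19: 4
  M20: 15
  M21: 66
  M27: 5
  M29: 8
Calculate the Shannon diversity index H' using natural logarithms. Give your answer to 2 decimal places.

1.29

Total N = 1+10+4+15+66+5+8 = 109, so the proportions are 0.0092, 0.0917, 0.0367, 0.1376, 0.6055, 0.0459, 0.0734 (working shown to 4 dp, full precision carried).
Each pᵢ ln pᵢ term: 0.0092×(-4.6913)=-0.0430, 0.0917×(-2.3888)=-0.2192, 0.0367×(-3.3051)=-0.1213, 0.1376×(-1.9833)=-0.2729, 0.6055×(-0.5017)=-0.3038, 0.0459×(-3.0819)=-0.1414, 0.0734×(-2.6119)=-0.1917.
Sum = -1.2933, so H' = 1.29.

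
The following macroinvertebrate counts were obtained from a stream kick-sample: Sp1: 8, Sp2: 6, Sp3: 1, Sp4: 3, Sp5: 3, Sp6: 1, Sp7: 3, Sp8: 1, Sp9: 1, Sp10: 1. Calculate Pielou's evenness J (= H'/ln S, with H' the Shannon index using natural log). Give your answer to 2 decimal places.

Total N = 8+6+1+3+3+1+3+1+1+1 = 28, so the proportions are 0.2857, 0.2143, 0.0357, 0.1071, 0.1071, 0.0357, 0.1071, 0.0357, 0.0357, 0.0357 (working shown to 4 dp, full precision carried).
H' = −Σ pᵢ ln pᵢ = −((-0.3579) + (-0.3301) + (-0.1190) + (-0.2393) + (-0.2393) + (-0.1190) + (-0.2393) + (-0.1190) + (-0.1190) + (-0.1190)) = 2.0010.
With S = 10 species, ln S = 2.3026, so J = 2.0010/2.3026 = 0.8690, i.e. 0.87 to 2 decimal places.

0.87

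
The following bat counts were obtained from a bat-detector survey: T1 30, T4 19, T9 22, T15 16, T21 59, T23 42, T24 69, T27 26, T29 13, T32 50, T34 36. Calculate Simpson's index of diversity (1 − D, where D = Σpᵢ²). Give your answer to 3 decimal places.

0.886

Total N = 30+19+22+16+59+42+69+26+13+50+36 = 382, so the proportions are 0.07853, 0.04974, 0.05759, 0.04188, 0.15445, 0.10995, 0.18063, 0.06806, 0.03403, 0.13089, 0.09424 (working shown to 5 dp, full precision carried).
D = 0.07853² + 0.04974² + 0.05759² + 0.04188² + 0.15445² + 0.10995² + 0.18063² + 0.06806² + 0.03403² + 0.13089² + 0.09424² = 0.00617 + 0.00247 + 0.00332 + 0.00175 + 0.02385 + 0.01209 + 0.03263 + 0.00463 + 0.00116 + 0.01713 + 0.00888 = 0.11409.
So 1 − D = 0.88591, i.e. 0.886 to 3 decimal places.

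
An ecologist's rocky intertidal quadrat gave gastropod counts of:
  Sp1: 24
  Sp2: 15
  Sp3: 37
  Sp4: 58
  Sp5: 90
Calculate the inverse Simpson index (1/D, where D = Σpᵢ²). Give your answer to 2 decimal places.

3.68

Total N = 24+15+37+58+90 = 224, so the proportions are 0.107143, 0.066964, 0.165179, 0.258929, 0.401786 (working shown to 6 dp, full precision carried).
D = 0.107143² + 0.066964² + 0.165179² + 0.258929² + 0.401786² = 0.011480 + 0.004484 + 0.027284 + 0.067044 + 0.161432 = 0.271724.
So 1/D = 3.6802, i.e. 3.68 to 2 decimal places.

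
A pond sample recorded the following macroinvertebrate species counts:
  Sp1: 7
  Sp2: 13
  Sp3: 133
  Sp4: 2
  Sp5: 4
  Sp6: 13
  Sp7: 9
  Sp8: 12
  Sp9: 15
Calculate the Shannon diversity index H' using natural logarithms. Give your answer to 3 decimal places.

Total N = 7+13+133+2+4+13+9+12+15 = 208, so the proportions are 0.03365, 0.0625, 0.63942, 0.00962, 0.01923, 0.0625, 0.04327, 0.05769, 0.07212 (working shown to 5 dp, full precision carried).
Each pᵢ ln pᵢ term: 0.03365×(-3.39163)=-0.11414, 0.0625×(-2.77259)=-0.17329, 0.63942×(-0.44719)=-0.28594, 0.00962×(-4.64439)=-0.04466, 0.01923×(-3.95124)=-0.07599, 0.0625×(-2.77259)=-0.17329, 0.04327×(-3.14031)=-0.13588, 0.05769×(-2.85263)=-0.16457, 0.07212×(-2.62949)=-0.18963.
Sum = -1.35738, so H' = 1.357.

1.357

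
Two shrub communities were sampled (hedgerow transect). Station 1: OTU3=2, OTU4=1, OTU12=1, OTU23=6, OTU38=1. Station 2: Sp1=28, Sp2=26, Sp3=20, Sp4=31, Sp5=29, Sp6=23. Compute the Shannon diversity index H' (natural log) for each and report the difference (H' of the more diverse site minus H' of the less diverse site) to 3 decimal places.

0.487

Station 1: N=11, proportions 0.18182, 0.09091, 0.09091, 0.54545, 0.09091, giving H' = 1.29455 (working shown to 5 dp, full precision carried).
Station 2: N=157, proportions 0.17834, 0.16561, 0.12739, 0.19745, 0.18471, 0.1465, giving H' = 1.78142.
Difference = |1.29455 − 1.78142| = 0.48687, i.e. 0.487 to 3 decimal places.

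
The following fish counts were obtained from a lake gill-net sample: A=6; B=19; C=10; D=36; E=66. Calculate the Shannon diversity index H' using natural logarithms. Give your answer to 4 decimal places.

Total N = 6+19+10+36+66 = 137, so the proportions are 0.043796, 0.138686, 0.072993, 0.262774, 0.481752 (working shown to 6 dp, full precision carried).
Each pᵢ ln pᵢ term: 0.043796×(-3.128221)=-0.137002, 0.138686×(-1.975542)=-0.273980, 0.072993×(-2.617396)=-0.191051, 0.262774×(-1.336462)=-0.351187, 0.481752×(-0.730326)=-0.351836.
Sum = -1.305057, so H' = 1.3051.

1.3051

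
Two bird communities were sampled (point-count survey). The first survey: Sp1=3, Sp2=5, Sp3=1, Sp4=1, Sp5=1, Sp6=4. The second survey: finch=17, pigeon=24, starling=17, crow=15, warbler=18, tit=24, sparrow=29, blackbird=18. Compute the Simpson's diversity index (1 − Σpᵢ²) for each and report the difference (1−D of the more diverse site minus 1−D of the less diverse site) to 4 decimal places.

0.1043

The first survey: N=15, proportions 0.2, 0.333333, 0.066667, 0.066667, 0.066667, 0.266667, giving 1−D = 0.764444 (working shown to 6 dp, full precision carried).
The second survey: N=162, proportions 0.104938, 0.148148, 0.104938, 0.092593, 0.111111, 0.148148, 0.179012, 0.111111, giving 1−D = 0.868770.
Difference = |0.764444 − 0.868770| = 0.104326, i.e. 0.1043 to 4 decimal places.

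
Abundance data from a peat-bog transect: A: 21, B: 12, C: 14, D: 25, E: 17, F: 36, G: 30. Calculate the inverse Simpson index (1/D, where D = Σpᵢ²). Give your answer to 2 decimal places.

6.17

Total N = 21+12+14+25+17+36+30 = 155, so the proportions are 0.135484, 0.077419, 0.090323, 0.16129, 0.109677, 0.232258, 0.193548 (working shown to 6 dp, full precision carried).
D = 0.135484² + 0.077419² + 0.090323² + 0.16129² + 0.109677² + 0.232258² + 0.193548² = 0.018356 + 0.005994 + 0.008158 + 0.026015 + 0.012029 + 0.053944 + 0.037461 = 0.161956.
So 1/D = 6.1745, i.e. 6.17 to 2 decimal places.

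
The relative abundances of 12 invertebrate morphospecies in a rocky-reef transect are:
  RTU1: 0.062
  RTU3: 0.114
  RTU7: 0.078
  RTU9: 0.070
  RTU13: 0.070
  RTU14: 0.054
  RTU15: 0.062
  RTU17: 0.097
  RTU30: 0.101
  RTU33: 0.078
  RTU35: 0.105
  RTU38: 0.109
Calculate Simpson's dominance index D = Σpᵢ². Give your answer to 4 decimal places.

D = 0.062² + 0.114² + 0.078² + 0.07² + 0.07² + 0.054² + 0.062² + 0.097² + 0.101² + 0.078² + 0.105² + 0.109² = 0.003844 + 0.012996 + 0.006084 + 0.004900 + 0.004900 + 0.002916 + 0.003844 + 0.009409 + 0.010201 + 0.006084 + 0.011025 + 0.011881 = 0.088084 (working shown to 6 dp, full precision carried).
To 4 decimal places, D = 0.0881.

0.0881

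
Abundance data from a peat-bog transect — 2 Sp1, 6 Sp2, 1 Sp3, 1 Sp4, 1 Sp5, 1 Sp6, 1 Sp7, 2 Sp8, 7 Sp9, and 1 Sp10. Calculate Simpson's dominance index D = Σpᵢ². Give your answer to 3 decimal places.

0.187

Total N = 2+6+1+1+1+1+1+2+7+1 = 23, so the proportions are 0.08696, 0.26087, 0.04348, 0.04348, 0.04348, 0.04348, 0.04348, 0.08696, 0.30435, 0.04348 (working shown to 5 dp, full precision carried).
D = 0.08696² + 0.26087² + 0.04348² + 0.04348² + 0.04348² + 0.04348² + 0.04348² + 0.08696² + 0.30435² + 0.04348² = 0.00756 + 0.06805 + 0.00189 + 0.00189 + 0.00189 + 0.00189 + 0.00189 + 0.00756 + 0.09263 + 0.00189 = 0.18715.
To 3 decimal places, D = 0.187.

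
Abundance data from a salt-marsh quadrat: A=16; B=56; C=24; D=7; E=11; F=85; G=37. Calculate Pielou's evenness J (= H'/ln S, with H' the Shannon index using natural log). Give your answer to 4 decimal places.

Total N = 16+56+24+7+11+85+37 = 236, so the proportions are 0.067797, 0.237288, 0.101695, 0.029661, 0.04661, 0.360169, 0.15678 (working shown to 6 dp, full precision carried).
H' = −Σ pᵢ ln pᵢ = −((-0.182457) + (-0.341334) + (-0.232452) + (-0.104345) + (-0.142904) + (-0.367798) + (-0.290499)) = 1.661790.
With S = 7 species, ln S = 1.945910, so J = 1.661790/1.945910 = 0.853991, i.e. 0.8540 to 4 decimal places.

0.8540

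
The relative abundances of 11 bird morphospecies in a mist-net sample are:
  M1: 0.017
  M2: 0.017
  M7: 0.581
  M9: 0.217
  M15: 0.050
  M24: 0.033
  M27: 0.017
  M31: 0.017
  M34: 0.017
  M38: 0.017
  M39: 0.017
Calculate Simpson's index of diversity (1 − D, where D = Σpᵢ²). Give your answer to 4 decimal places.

D = 0.017² + 0.017² + 0.581² + 0.217² + 0.05² + 0.033² + 0.017² + 0.017² + 0.017² + 0.017² + 0.017² = 0.000289 + 0.000289 + 0.337561 + 0.047089 + 0.002500 + 0.001089 + 0.000289 + 0.000289 + 0.000289 + 0.000289 + 0.000289 = 0.390262 (working shown to 6 dp, full precision carried).
So 1 − D = 0.609738, i.e. 0.6097 to 4 decimal places.

0.6097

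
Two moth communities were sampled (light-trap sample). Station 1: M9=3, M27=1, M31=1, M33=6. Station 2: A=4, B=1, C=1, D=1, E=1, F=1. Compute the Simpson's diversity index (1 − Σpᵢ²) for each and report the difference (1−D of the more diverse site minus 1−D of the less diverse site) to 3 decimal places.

0.129

Station 1: N=11, proportions 0.27273, 0.09091, 0.09091, 0.54545, giving 1−D = 0.61157 (working shown to 5 dp, full precision carried).
Station 2: N=9, proportions 0.44444, 0.11111, 0.11111, 0.11111, 0.11111, 0.11111, giving 1−D = 0.74074.
Difference = |0.61157 − 0.74074| = 0.12917, i.e. 0.129 to 3 decimal places.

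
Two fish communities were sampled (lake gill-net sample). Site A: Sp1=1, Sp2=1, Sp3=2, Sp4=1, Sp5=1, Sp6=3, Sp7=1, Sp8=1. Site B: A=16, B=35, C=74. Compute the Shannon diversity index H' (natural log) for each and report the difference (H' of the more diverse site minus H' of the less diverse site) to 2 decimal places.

1.04

Site A: N=11, proportions 0.0909, 0.0909, 0.1818, 0.0909, 0.0909, 0.2727, 0.0909, 0.0909, giving H' = 1.9722 (working shown to 4 dp, full precision carried).
Site B: N=125, proportions 0.128, 0.28, 0.592, giving H' = 0.9299.
Difference = |1.9722 − 0.9299| = 1.0423, i.e. 1.04 to 2 decimal places.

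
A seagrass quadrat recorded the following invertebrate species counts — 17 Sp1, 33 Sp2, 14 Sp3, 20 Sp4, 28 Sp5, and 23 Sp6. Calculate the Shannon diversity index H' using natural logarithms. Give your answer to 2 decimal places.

1.75

Total N = 17+33+14+20+28+23 = 135, so the proportions are 0.1259, 0.2444, 0.1037, 0.1481, 0.2074, 0.1704 (working shown to 4 dp, full precision carried).
Each pᵢ ln pᵢ term: 0.1259×(-2.0721)=-0.2609, 0.2444×(-1.4088)=-0.3444, 0.1037×(-2.2662)=-0.2350, 0.1481×(-1.9095)=-0.2829, 0.2074×(-1.5731)=-0.3263, 0.1704×(-1.7698)=-0.3015.
Sum = -1.7510, so H' = 1.75.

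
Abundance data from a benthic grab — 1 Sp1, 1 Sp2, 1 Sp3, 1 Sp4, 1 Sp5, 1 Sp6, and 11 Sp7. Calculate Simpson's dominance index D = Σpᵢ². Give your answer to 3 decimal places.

0.439

Total N = 1+1+1+1+1+1+11 = 17, so the proportions are 0.05882, 0.05882, 0.05882, 0.05882, 0.05882, 0.05882, 0.64706 (working shown to 5 dp, full precision carried).
D = 0.05882² + 0.05882² + 0.05882² + 0.05882² + 0.05882² + 0.05882² + 0.64706² = 0.00346 + 0.00346 + 0.00346 + 0.00346 + 0.00346 + 0.00346 + 0.41869 = 0.43945.
To 3 decimal places, D = 0.439.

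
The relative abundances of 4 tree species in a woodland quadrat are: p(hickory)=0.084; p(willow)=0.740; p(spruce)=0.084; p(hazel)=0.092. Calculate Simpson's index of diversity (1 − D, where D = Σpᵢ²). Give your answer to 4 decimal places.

D = 0.084² + 0.74² + 0.084² + 0.092² = 0.007056 + 0.547600 + 0.007056 + 0.008464 = 0.570176 (working shown to 6 dp, full precision carried).
So 1 − D = 0.429824, i.e. 0.4298 to 4 decimal places.

0.4298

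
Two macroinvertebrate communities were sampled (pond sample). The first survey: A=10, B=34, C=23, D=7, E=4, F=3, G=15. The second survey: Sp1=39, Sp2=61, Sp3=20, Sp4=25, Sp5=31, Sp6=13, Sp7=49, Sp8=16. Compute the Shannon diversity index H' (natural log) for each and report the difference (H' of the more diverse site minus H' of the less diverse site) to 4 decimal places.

The first survey: N=96, proportions 0.104167, 0.354167, 0.239583, 0.072917, 0.041667, 0.03125, 0.15625, giving H' = 1.667248 (working shown to 6 dp, full precision carried).
The second survey: N=254, proportions 0.153543, 0.240157, 0.07874, 0.098425, 0.122047, 0.051181, 0.192913, 0.062992, giving H' = 1.959038.
Difference = |1.667248 − 1.959038| = 0.291790, i.e. 0.2918 to 4 decimal places.

0.2918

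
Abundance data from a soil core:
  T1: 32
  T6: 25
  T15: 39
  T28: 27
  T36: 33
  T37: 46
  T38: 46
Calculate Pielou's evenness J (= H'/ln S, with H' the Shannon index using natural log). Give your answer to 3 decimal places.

0.987

Total N = 32+25+39+27+33+46+46 = 248, so the proportions are 0.12903, 0.10081, 0.15726, 0.10887, 0.13306, 0.18548, 0.18548 (working shown to 5 dp, full precision carried).
H' = −Σ pᵢ ln pᵢ = −((-0.26422) + (-0.23131) + (-0.29091) + (-0.24143) + (-0.26838) + (-0.31250) + (-0.31250)) = 1.92124.
With S = 7 species, ln S = 1.94591, so J = 1.92124/1.94591 = 0.98732, i.e. 0.987 to 3 decimal places.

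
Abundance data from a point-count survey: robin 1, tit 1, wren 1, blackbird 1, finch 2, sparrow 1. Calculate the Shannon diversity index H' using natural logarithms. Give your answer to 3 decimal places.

1.748

Total N = 1+1+1+1+2+1 = 7, so the proportions are 0.14286, 0.14286, 0.14286, 0.14286, 0.28571, 0.14286 (working shown to 5 dp, full precision carried).
Each pᵢ ln pᵢ term: 0.14286×(-1.94591)=-0.27799, 0.14286×(-1.94591)=-0.27799, 0.14286×(-1.94591)=-0.27799, 0.14286×(-1.94591)=-0.27799, 0.28571×(-1.25276)=-0.35793, 0.14286×(-1.94591)=-0.27799.
Sum = -1.74787, so H' = 1.748.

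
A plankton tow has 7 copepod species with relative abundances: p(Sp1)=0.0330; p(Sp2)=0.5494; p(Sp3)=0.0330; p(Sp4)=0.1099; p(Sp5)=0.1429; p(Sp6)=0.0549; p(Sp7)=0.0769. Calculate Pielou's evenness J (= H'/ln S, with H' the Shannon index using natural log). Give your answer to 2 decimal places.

0.74

H' = −Σ pᵢ ln pᵢ = −((-0.1126) + (-0.3291) + (-0.1126) + (-0.2427) + (-0.2780) + (-0.1593) + (-0.1973)) = 1.4315 (working shown to 4 dp, full precision carried).
With S = 7 species, ln S = 1.9459, so J = 1.4315/1.9459 = 0.7356, i.e. 0.74 to 2 decimal places.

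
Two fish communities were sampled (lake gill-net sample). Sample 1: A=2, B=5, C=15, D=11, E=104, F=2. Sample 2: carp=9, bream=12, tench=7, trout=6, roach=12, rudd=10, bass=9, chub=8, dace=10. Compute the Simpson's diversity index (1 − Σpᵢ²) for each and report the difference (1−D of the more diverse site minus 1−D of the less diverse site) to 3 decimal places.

0.463

Sample 1: N=139, proportions 0.01439, 0.03597, 0.10791, 0.07914, 0.7482, 0.01439, giving 1−D = 0.42058 (working shown to 5 dp, full precision carried).
Sample 2: N=83, proportions 0.10843, 0.14458, 0.08434, 0.07229, 0.14458, 0.12048, 0.10843, 0.09639, 0.12048, giving 1−D = 0.88402.
Difference = |0.42058 − 0.88402| = 0.46344, i.e. 0.463 to 3 decimal places.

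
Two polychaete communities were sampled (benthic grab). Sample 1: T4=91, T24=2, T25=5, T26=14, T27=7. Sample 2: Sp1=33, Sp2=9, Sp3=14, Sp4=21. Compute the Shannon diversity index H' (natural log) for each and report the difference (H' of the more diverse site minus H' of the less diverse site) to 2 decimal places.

Sample 1: N=119, proportions 0.7647, 0.0168, 0.042, 0.1176, 0.0588, giving H' = 0.8254 (working shown to 4 dp, full precision carried).
Sample 2: N=77, proportions 0.4286, 0.1169, 0.1818, 0.2727, giving H' = 1.2783.
Difference = |0.8254 − 1.2783| = 0.4529, i.e. 0.45 to 2 decimal places.

0.45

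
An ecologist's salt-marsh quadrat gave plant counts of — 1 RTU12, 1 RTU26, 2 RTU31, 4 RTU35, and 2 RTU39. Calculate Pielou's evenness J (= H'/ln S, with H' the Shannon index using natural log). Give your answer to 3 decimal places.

Total N = 1+1+2+4+2 = 10, so the proportions are 0.1, 0.1, 0.2, 0.4, 0.2 (working shown to 5 dp, full precision carried).
H' = −Σ pᵢ ln pᵢ = −((-0.23026) + (-0.23026) + (-0.32189) + (-0.36652) + (-0.32189)) = 1.47081.
With S = 5 species, ln S = 1.60944, so J = 1.47081/1.60944 = 0.91386, i.e. 0.914 to 3 decimal places.

0.914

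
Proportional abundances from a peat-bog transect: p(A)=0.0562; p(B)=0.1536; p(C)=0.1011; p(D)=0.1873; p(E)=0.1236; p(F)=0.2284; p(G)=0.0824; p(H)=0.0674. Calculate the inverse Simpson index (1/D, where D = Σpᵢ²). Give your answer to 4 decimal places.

D = 0.0562² + 0.1536² + 0.1011² + 0.1873² + 0.1236² + 0.2284² + 0.0824² + 0.0674² = 0.00315844 + 0.02359296 + 0.01022121 + 0.03508129 + 0.01527696 + 0.05216656 + 0.00678976 + 0.00454276 = 0.15082994 (working shown to 8 dp, full precision carried).
So 1/D = 6.629983, i.e. 6.6300 to 4 decimal places.

6.6300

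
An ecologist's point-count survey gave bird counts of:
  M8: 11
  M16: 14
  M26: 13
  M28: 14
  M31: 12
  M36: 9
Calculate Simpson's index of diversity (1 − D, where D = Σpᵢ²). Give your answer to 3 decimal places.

Total N = 11+14+13+14+12+9 = 73, so the proportions are 0.15068, 0.19178, 0.17808, 0.19178, 0.16438, 0.12329 (working shown to 5 dp, full precision carried).
D = 0.15068² + 0.19178² + 0.17808² + 0.19178² + 0.16438² + 0.12329² = 0.02271 + 0.03678 + 0.03171 + 0.03678 + 0.02702 + 0.01520 = 0.17020.
So 1 − D = 0.82980, i.e. 0.830 to 3 decimal places.

0.830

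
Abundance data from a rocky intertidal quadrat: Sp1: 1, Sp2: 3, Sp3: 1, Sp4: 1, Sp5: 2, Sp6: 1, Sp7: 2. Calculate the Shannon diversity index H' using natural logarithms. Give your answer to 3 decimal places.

Total N = 1+3+1+1+2+1+2 = 11, so the proportions are 0.09091, 0.27273, 0.09091, 0.09091, 0.18182, 0.09091, 0.18182 (working shown to 5 dp, full precision carried).
Each pᵢ ln pᵢ term: 0.09091×(-2.39790)=-0.21799, 0.27273×(-1.29928)=-0.35435, 0.09091×(-2.39790)=-0.21799, 0.09091×(-2.39790)=-0.21799, 0.18182×(-1.70475)=-0.30995, 0.09091×(-2.39790)=-0.21799, 0.18182×(-1.70475)=-0.30995.
Sum = -1.84622, so H' = 1.846.

1.846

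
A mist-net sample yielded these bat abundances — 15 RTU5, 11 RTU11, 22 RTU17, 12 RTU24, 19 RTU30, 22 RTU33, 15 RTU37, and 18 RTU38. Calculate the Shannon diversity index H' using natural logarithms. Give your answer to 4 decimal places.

2.0515

Total N = 15+11+22+12+19+22+15+18 = 134, so the proportions are 0.11194, 0.08209, 0.164179, 0.089552, 0.141791, 0.164179, 0.11194, 0.134328 (working shown to 6 dp, full precision carried).
Each pᵢ ln pᵢ term: 0.11194×(-2.189790)=-0.245126, 0.08209×(-2.499945)=-0.205219, 0.164179×(-1.806797)=-0.296638, 0.089552×(-2.412933)=-0.216084, 0.141791×(-1.953401)=-0.276975, 0.164179×(-1.806797)=-0.296638, 0.11194×(-2.189790)=-0.245126, 0.134328×(-2.007468)=-0.269660.
Sum = -2.051466, so H' = 2.0515.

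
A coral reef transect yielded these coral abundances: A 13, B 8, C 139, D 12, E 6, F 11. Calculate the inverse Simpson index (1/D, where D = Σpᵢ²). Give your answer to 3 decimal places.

Total N = 13+8+139+12+6+11 = 189, so the proportions are 0.068783, 0.042328, 0.73545, 0.063492, 0.031746, 0.058201 (working shown to 6 dp, full precision carried).
D = 0.068783² + 0.042328² + 0.73545² + 0.063492² + 0.031746² + 0.058201² = 0.004731 + 0.001792 + 0.540886 + 0.004031 + 0.001008 + 0.003387 = 0.555836.
So 1/D = 1.79909, i.e. 1.799 to 3 decimal places.

1.799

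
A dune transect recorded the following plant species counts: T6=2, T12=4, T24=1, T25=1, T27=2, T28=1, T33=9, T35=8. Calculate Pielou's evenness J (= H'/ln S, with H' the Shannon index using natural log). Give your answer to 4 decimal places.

Total N = 2+4+1+1+2+1+9+8 = 28, so the proportions are 0.071429, 0.142857, 0.035714, 0.035714, 0.071429, 0.035714, 0.321429, 0.285714 (working shown to 6 dp, full precision carried).
H' = −Σ pᵢ ln pᵢ = −((-0.188504) + (-0.277987) + (-0.119007) + (-0.119007) + (-0.188504) + (-0.119007) + (-0.364815) + (-0.357932)) = 1.734765.
With S = 8 species, ln S = 2.079442, so J = 1.734765/2.079442 = 0.834245, i.e. 0.8342 to 4 decimal places.

0.8342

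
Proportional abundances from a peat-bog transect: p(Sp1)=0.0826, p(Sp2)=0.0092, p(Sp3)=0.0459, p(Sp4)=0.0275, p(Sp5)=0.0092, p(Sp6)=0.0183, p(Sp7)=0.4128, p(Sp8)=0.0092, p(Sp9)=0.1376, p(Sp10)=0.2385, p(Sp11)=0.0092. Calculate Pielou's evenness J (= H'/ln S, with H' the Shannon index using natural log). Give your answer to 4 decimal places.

0.6973

H' = −Σ pᵢ ln pᵢ = −((-0.205983) + (-0.043135) + (-0.141431) + (-0.098823) + (-0.043135) + (-0.073216) + (-0.365242) + (-0.043135) + (-0.272916) + (-0.341863) + (-0.043135)) = 1.672013 (working shown to 6 dp, full precision carried).
With S = 11 species, ln S = 2.397895, so J = 1.672013/2.397895 = 0.697284, i.e. 0.6973 to 4 decimal places.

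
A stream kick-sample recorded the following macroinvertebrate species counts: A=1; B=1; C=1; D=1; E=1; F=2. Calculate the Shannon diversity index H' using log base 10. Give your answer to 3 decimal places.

Total N = 1+1+1+1+1+2 = 7, so the proportions are 0.14286, 0.14286, 0.14286, 0.14286, 0.14286, 0.28571 (working shown to 5 dp, full precision carried).
Each pᵢ log₁₀ pᵢ term: 0.14286×(-0.84510)=-0.12073, 0.14286×(-0.84510)=-0.12073, 0.14286×(-0.84510)=-0.12073, 0.14286×(-0.84510)=-0.12073, 0.14286×(-0.84510)=-0.12073, 0.28571×(-0.54407)=-0.15545.
Sum = -0.75909, so H' = 0.759.

0.759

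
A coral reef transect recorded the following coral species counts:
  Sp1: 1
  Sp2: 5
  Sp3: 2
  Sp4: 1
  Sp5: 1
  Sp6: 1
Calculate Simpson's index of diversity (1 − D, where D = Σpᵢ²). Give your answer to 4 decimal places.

0.7273

Total N = 1+5+2+1+1+1 = 11, so the proportions are 0.090909, 0.454545, 0.181818, 0.090909, 0.090909, 0.090909 (working shown to 6 dp, full precision carried).
D = 0.090909² + 0.454545² + 0.181818² + 0.090909² + 0.090909² + 0.090909² = 0.008264 + 0.206612 + 0.033058 + 0.008264 + 0.008264 + 0.008264 = 0.272727.
So 1 − D = 0.727273, i.e. 0.7273 to 4 decimal places.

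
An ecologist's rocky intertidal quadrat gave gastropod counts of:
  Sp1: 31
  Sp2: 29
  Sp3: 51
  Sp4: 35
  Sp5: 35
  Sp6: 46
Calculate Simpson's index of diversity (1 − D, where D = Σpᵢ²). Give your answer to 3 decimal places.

Total N = 31+29+51+35+35+46 = 227, so the proportions are 0.13656, 0.12775, 0.22467, 0.15419, 0.15419, 0.20264 (working shown to 5 dp, full precision carried).
D = 0.13656² + 0.12775² + 0.22467² + 0.15419² + 0.15419² + 0.20264² = 0.01865 + 0.01632 + 0.05048 + 0.02377 + 0.02377 + 0.04106 = 0.17406.
So 1 − D = 0.82594, i.e. 0.826 to 3 decimal places.

0.826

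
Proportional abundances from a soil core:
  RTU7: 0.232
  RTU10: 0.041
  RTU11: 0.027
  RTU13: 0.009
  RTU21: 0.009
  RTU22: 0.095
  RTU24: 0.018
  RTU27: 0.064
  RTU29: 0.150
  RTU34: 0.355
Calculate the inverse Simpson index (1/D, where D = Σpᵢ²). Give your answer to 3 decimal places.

4.579

D = 0.232² + 0.041² + 0.027² + 0.009² + 0.009² + 0.095² + 0.018² + 0.064² + 0.15² + 0.355² = 0.0538240 + 0.0016810 + 0.0007290 + 0.0000810 + 0.0000810 + 0.0090250 + 0.0003240 + 0.0040960 + 0.0225000 + 0.1260250 = 0.2183660 (working shown to 7 dp, full precision carried).
So 1/D = 4.57947, i.e. 4.579 to 3 decimal places.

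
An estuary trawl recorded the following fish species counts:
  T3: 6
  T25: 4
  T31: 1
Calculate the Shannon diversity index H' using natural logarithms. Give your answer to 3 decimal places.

Total N = 6+4+1 = 11, so the proportions are 0.54545, 0.36364, 0.09091 (working shown to 5 dp, full precision carried).
Each pᵢ ln pᵢ term: 0.54545×(-0.60614)=-0.33062, 0.36364×(-1.01160)=-0.36785, 0.09091×(-2.39790)=-0.21799.
Sum = -0.91646, so H' = 0.916.

0.916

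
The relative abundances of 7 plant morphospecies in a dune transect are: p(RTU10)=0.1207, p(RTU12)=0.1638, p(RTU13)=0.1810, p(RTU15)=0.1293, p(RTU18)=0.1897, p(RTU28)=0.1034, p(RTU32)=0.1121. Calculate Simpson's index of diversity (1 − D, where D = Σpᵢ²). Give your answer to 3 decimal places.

0.850

D = 0.1207² + 0.1638² + 0.181² + 0.1293² + 0.1897² + 0.1034² + 0.1121² = 0.01457 + 0.02683 + 0.03276 + 0.01672 + 0.03599 + 0.01069 + 0.01257 = 0.15012 (working shown to 5 dp, full precision carried).
So 1 − D = 0.84988, i.e. 0.850 to 3 decimal places.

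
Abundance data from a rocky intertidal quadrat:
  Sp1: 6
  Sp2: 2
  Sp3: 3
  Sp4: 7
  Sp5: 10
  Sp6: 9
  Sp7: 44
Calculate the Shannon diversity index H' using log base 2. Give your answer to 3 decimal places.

2.094

Total N = 6+2+3+7+10+9+44 = 81, so the proportions are 0.07407, 0.02469, 0.03704, 0.08642, 0.12346, 0.11111, 0.54321 (working shown to 5 dp, full precision carried).
Each pᵢ log₂ pᵢ term: 0.07407×(-3.75489)=-0.27814, 0.02469×(-5.33985)=-0.13185, 0.03704×(-4.75489)=-0.17611, 0.08642×(-3.53250)=-0.30528, 0.12346×(-3.01792)=-0.37258, 0.11111×(-3.16993)=-0.35221, 0.54321×(-0.88042)=-0.47825.
Sum = -2.09442, so H' = 2.094.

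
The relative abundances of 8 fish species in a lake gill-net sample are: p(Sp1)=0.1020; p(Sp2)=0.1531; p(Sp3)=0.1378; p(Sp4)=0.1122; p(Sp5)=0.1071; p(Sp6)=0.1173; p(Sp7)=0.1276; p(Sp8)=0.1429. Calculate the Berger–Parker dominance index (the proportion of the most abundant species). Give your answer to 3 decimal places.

The largest proportion is 0.1531, i.e. d = 0.153 to 3 decimal places.

0.153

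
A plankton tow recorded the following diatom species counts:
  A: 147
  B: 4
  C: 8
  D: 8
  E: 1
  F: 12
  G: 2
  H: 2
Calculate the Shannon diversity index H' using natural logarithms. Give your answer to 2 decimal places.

Total N = 147+4+8+8+1+12+2+2 = 184, so the proportions are 0.7989, 0.0217, 0.0435, 0.0435, 0.0054, 0.0652, 0.0109, 0.0109 (working shown to 4 dp, full precision carried).
Each pᵢ ln pᵢ term: 0.7989×(-0.2245)=-0.1794, 0.0217×(-3.8286)=-0.0832, 0.0435×(-3.1355)=-0.1363, 0.0435×(-3.1355)=-0.1363, 0.0054×(-5.2149)=-0.0283, 0.0652×(-2.7300)=-0.1780, 0.0109×(-4.5218)=-0.0491, 0.0109×(-4.5218)=-0.0491.
Sum = -0.8399, so H' = 0.84.

0.84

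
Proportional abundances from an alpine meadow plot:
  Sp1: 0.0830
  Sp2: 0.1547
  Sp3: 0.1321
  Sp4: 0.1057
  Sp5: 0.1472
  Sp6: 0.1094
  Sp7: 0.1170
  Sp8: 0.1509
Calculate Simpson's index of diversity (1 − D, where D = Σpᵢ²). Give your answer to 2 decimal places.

D = 0.083² + 0.1547² + 0.1321² + 0.1057² + 0.1472² + 0.1094² + 0.117² + 0.1509² = 0.0069 + 0.0239 + 0.0175 + 0.0112 + 0.0217 + 0.0120 + 0.0137 + 0.0228 = 0.1295 (working shown to 4 dp, full precision carried).
So 1 − D = 0.8705, i.e. 0.87 to 2 decimal places.

0.87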